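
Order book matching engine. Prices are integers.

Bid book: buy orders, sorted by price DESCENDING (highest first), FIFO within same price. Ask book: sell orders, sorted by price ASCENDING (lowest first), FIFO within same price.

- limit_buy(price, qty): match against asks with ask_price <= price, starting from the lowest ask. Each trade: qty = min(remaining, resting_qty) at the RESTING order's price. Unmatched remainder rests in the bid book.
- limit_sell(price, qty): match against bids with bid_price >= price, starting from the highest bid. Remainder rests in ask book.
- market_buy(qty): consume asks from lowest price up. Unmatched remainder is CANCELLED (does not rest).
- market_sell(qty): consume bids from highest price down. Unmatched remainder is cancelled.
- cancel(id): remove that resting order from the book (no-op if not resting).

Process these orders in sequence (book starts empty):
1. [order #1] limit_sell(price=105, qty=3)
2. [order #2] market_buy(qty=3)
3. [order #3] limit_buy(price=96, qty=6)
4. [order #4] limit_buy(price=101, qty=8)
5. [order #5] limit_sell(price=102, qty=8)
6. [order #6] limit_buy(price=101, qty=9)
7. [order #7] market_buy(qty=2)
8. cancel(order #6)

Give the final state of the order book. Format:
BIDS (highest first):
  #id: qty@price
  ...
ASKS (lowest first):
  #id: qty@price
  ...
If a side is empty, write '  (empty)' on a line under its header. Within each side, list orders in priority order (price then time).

Answer: BIDS (highest first):
  #4: 8@101
  #3: 6@96
ASKS (lowest first):
  #5: 6@102

Derivation:
After op 1 [order #1] limit_sell(price=105, qty=3): fills=none; bids=[-] asks=[#1:3@105]
After op 2 [order #2] market_buy(qty=3): fills=#2x#1:3@105; bids=[-] asks=[-]
After op 3 [order #3] limit_buy(price=96, qty=6): fills=none; bids=[#3:6@96] asks=[-]
After op 4 [order #4] limit_buy(price=101, qty=8): fills=none; bids=[#4:8@101 #3:6@96] asks=[-]
After op 5 [order #5] limit_sell(price=102, qty=8): fills=none; bids=[#4:8@101 #3:6@96] asks=[#5:8@102]
After op 6 [order #6] limit_buy(price=101, qty=9): fills=none; bids=[#4:8@101 #6:9@101 #3:6@96] asks=[#5:8@102]
After op 7 [order #7] market_buy(qty=2): fills=#7x#5:2@102; bids=[#4:8@101 #6:9@101 #3:6@96] asks=[#5:6@102]
After op 8 cancel(order #6): fills=none; bids=[#4:8@101 #3:6@96] asks=[#5:6@102]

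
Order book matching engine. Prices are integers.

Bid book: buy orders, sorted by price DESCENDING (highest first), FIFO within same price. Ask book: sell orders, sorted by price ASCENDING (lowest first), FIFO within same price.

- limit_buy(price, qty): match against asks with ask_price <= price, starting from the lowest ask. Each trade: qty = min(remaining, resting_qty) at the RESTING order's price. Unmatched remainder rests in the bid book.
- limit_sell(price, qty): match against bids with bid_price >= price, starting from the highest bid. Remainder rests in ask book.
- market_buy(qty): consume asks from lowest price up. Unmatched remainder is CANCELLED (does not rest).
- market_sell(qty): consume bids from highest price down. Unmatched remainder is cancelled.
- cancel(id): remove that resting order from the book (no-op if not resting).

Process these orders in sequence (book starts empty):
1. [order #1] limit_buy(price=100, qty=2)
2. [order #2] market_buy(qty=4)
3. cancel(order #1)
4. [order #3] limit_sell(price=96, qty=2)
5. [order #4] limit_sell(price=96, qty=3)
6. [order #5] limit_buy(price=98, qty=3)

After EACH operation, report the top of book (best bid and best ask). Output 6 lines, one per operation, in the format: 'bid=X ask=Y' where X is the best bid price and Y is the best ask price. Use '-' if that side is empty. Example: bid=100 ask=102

After op 1 [order #1] limit_buy(price=100, qty=2): fills=none; bids=[#1:2@100] asks=[-]
After op 2 [order #2] market_buy(qty=4): fills=none; bids=[#1:2@100] asks=[-]
After op 3 cancel(order #1): fills=none; bids=[-] asks=[-]
After op 4 [order #3] limit_sell(price=96, qty=2): fills=none; bids=[-] asks=[#3:2@96]
After op 5 [order #4] limit_sell(price=96, qty=3): fills=none; bids=[-] asks=[#3:2@96 #4:3@96]
After op 6 [order #5] limit_buy(price=98, qty=3): fills=#5x#3:2@96 #5x#4:1@96; bids=[-] asks=[#4:2@96]

Answer: bid=100 ask=-
bid=100 ask=-
bid=- ask=-
bid=- ask=96
bid=- ask=96
bid=- ask=96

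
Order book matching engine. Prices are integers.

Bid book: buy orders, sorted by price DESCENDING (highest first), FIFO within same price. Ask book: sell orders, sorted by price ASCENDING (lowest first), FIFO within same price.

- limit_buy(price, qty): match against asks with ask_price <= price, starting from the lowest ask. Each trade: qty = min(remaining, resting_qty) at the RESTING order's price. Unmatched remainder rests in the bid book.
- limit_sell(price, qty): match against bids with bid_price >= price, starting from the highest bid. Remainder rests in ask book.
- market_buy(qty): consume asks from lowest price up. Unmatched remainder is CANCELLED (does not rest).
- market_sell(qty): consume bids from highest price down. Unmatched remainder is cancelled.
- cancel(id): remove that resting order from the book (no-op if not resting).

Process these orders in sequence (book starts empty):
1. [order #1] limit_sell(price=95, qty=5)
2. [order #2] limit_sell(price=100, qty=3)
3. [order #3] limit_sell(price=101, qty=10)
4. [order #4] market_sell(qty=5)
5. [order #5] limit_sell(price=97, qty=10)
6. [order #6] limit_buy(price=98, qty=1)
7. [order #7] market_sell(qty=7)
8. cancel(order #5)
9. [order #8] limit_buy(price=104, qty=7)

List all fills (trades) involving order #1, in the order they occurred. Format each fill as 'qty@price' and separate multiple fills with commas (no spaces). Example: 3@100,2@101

After op 1 [order #1] limit_sell(price=95, qty=5): fills=none; bids=[-] asks=[#1:5@95]
After op 2 [order #2] limit_sell(price=100, qty=3): fills=none; bids=[-] asks=[#1:5@95 #2:3@100]
After op 3 [order #3] limit_sell(price=101, qty=10): fills=none; bids=[-] asks=[#1:5@95 #2:3@100 #3:10@101]
After op 4 [order #4] market_sell(qty=5): fills=none; bids=[-] asks=[#1:5@95 #2:3@100 #3:10@101]
After op 5 [order #5] limit_sell(price=97, qty=10): fills=none; bids=[-] asks=[#1:5@95 #5:10@97 #2:3@100 #3:10@101]
After op 6 [order #6] limit_buy(price=98, qty=1): fills=#6x#1:1@95; bids=[-] asks=[#1:4@95 #5:10@97 #2:3@100 #3:10@101]
After op 7 [order #7] market_sell(qty=7): fills=none; bids=[-] asks=[#1:4@95 #5:10@97 #2:3@100 #3:10@101]
After op 8 cancel(order #5): fills=none; bids=[-] asks=[#1:4@95 #2:3@100 #3:10@101]
After op 9 [order #8] limit_buy(price=104, qty=7): fills=#8x#1:4@95 #8x#2:3@100; bids=[-] asks=[#3:10@101]

Answer: 1@95,4@95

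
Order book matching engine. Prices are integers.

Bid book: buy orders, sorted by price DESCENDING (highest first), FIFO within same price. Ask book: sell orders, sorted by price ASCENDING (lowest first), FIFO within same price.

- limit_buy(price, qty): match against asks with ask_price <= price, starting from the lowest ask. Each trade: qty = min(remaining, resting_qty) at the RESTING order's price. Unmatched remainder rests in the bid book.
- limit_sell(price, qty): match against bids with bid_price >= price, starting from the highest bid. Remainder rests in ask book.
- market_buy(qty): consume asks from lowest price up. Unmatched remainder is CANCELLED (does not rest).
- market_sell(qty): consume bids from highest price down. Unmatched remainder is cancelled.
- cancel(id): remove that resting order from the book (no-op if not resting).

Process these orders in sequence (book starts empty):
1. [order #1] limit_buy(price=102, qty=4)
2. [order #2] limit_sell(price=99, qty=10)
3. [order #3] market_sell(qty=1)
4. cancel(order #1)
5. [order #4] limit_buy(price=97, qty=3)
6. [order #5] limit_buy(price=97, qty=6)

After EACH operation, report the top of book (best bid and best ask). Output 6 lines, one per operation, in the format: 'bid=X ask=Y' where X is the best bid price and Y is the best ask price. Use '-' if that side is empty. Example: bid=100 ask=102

Answer: bid=102 ask=-
bid=- ask=99
bid=- ask=99
bid=- ask=99
bid=97 ask=99
bid=97 ask=99

Derivation:
After op 1 [order #1] limit_buy(price=102, qty=4): fills=none; bids=[#1:4@102] asks=[-]
After op 2 [order #2] limit_sell(price=99, qty=10): fills=#1x#2:4@102; bids=[-] asks=[#2:6@99]
After op 3 [order #3] market_sell(qty=1): fills=none; bids=[-] asks=[#2:6@99]
After op 4 cancel(order #1): fills=none; bids=[-] asks=[#2:6@99]
After op 5 [order #4] limit_buy(price=97, qty=3): fills=none; bids=[#4:3@97] asks=[#2:6@99]
After op 6 [order #5] limit_buy(price=97, qty=6): fills=none; bids=[#4:3@97 #5:6@97] asks=[#2:6@99]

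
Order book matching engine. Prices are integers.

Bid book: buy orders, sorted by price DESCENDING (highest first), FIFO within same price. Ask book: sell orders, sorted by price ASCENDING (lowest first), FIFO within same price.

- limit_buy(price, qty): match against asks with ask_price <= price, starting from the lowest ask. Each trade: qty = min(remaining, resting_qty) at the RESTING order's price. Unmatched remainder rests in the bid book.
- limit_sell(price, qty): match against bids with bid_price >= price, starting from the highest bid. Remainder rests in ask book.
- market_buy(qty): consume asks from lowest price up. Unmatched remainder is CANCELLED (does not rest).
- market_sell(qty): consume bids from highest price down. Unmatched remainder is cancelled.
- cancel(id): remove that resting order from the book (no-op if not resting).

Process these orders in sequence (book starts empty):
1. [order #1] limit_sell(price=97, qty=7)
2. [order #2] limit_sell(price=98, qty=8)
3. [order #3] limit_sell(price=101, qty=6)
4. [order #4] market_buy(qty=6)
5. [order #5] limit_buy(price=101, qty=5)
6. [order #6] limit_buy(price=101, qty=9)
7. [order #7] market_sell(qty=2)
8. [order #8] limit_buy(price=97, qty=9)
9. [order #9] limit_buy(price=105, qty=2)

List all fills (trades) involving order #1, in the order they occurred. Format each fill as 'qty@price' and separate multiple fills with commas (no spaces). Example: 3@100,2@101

After op 1 [order #1] limit_sell(price=97, qty=7): fills=none; bids=[-] asks=[#1:7@97]
After op 2 [order #2] limit_sell(price=98, qty=8): fills=none; bids=[-] asks=[#1:7@97 #2:8@98]
After op 3 [order #3] limit_sell(price=101, qty=6): fills=none; bids=[-] asks=[#1:7@97 #2:8@98 #3:6@101]
After op 4 [order #4] market_buy(qty=6): fills=#4x#1:6@97; bids=[-] asks=[#1:1@97 #2:8@98 #3:6@101]
After op 5 [order #5] limit_buy(price=101, qty=5): fills=#5x#1:1@97 #5x#2:4@98; bids=[-] asks=[#2:4@98 #3:6@101]
After op 6 [order #6] limit_buy(price=101, qty=9): fills=#6x#2:4@98 #6x#3:5@101; bids=[-] asks=[#3:1@101]
After op 7 [order #7] market_sell(qty=2): fills=none; bids=[-] asks=[#3:1@101]
After op 8 [order #8] limit_buy(price=97, qty=9): fills=none; bids=[#8:9@97] asks=[#3:1@101]
After op 9 [order #9] limit_buy(price=105, qty=2): fills=#9x#3:1@101; bids=[#9:1@105 #8:9@97] asks=[-]

Answer: 6@97,1@97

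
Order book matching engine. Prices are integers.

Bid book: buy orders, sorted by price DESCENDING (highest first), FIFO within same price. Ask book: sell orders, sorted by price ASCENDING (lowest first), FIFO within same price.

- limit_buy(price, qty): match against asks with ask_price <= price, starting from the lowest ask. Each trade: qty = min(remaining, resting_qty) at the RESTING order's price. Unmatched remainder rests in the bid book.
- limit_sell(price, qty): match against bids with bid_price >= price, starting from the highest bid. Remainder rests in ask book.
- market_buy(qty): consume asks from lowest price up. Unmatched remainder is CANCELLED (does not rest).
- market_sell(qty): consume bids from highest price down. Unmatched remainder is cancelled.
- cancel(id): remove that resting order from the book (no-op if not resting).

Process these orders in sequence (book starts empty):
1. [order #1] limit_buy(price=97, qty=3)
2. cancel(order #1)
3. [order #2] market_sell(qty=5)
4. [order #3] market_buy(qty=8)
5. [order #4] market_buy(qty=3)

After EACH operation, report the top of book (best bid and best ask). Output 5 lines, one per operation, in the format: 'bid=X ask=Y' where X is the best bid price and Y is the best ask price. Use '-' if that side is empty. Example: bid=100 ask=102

Answer: bid=97 ask=-
bid=- ask=-
bid=- ask=-
bid=- ask=-
bid=- ask=-

Derivation:
After op 1 [order #1] limit_buy(price=97, qty=3): fills=none; bids=[#1:3@97] asks=[-]
After op 2 cancel(order #1): fills=none; bids=[-] asks=[-]
After op 3 [order #2] market_sell(qty=5): fills=none; bids=[-] asks=[-]
After op 4 [order #3] market_buy(qty=8): fills=none; bids=[-] asks=[-]
After op 5 [order #4] market_buy(qty=3): fills=none; bids=[-] asks=[-]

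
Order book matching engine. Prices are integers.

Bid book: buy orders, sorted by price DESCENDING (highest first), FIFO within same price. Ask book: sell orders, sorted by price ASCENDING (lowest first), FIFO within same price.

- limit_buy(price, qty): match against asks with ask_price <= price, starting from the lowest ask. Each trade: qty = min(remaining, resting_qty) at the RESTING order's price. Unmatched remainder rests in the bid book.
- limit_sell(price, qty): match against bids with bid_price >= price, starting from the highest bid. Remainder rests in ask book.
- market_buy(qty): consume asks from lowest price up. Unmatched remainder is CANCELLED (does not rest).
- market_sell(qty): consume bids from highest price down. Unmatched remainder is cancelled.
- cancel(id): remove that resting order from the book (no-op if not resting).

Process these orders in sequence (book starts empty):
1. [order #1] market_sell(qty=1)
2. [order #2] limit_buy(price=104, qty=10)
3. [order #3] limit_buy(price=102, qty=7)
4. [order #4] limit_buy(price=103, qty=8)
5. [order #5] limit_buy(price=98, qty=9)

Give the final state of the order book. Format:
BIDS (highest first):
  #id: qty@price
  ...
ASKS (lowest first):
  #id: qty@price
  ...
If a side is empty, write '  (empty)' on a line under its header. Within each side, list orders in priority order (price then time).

After op 1 [order #1] market_sell(qty=1): fills=none; bids=[-] asks=[-]
After op 2 [order #2] limit_buy(price=104, qty=10): fills=none; bids=[#2:10@104] asks=[-]
After op 3 [order #3] limit_buy(price=102, qty=7): fills=none; bids=[#2:10@104 #3:7@102] asks=[-]
After op 4 [order #4] limit_buy(price=103, qty=8): fills=none; bids=[#2:10@104 #4:8@103 #3:7@102] asks=[-]
After op 5 [order #5] limit_buy(price=98, qty=9): fills=none; bids=[#2:10@104 #4:8@103 #3:7@102 #5:9@98] asks=[-]

Answer: BIDS (highest first):
  #2: 10@104
  #4: 8@103
  #3: 7@102
  #5: 9@98
ASKS (lowest first):
  (empty)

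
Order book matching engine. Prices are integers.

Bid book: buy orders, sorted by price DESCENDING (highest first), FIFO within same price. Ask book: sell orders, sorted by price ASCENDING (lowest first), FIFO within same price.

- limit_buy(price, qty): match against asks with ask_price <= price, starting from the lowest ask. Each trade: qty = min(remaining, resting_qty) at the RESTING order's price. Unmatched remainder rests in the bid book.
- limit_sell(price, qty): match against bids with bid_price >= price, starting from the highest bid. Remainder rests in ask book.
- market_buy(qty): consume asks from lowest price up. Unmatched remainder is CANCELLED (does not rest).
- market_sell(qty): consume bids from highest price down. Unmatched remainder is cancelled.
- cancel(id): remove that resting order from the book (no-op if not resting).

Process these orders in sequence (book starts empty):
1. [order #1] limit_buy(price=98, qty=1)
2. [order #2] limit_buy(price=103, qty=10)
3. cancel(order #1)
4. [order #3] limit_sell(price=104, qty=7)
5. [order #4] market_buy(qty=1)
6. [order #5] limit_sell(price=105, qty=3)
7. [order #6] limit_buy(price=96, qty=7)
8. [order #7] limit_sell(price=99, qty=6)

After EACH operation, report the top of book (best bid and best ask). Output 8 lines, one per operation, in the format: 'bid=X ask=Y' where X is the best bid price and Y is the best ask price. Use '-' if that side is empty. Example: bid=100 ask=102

After op 1 [order #1] limit_buy(price=98, qty=1): fills=none; bids=[#1:1@98] asks=[-]
After op 2 [order #2] limit_buy(price=103, qty=10): fills=none; bids=[#2:10@103 #1:1@98] asks=[-]
After op 3 cancel(order #1): fills=none; bids=[#2:10@103] asks=[-]
After op 4 [order #3] limit_sell(price=104, qty=7): fills=none; bids=[#2:10@103] asks=[#3:7@104]
After op 5 [order #4] market_buy(qty=1): fills=#4x#3:1@104; bids=[#2:10@103] asks=[#3:6@104]
After op 6 [order #5] limit_sell(price=105, qty=3): fills=none; bids=[#2:10@103] asks=[#3:6@104 #5:3@105]
After op 7 [order #6] limit_buy(price=96, qty=7): fills=none; bids=[#2:10@103 #6:7@96] asks=[#3:6@104 #5:3@105]
After op 8 [order #7] limit_sell(price=99, qty=6): fills=#2x#7:6@103; bids=[#2:4@103 #6:7@96] asks=[#3:6@104 #5:3@105]

Answer: bid=98 ask=-
bid=103 ask=-
bid=103 ask=-
bid=103 ask=104
bid=103 ask=104
bid=103 ask=104
bid=103 ask=104
bid=103 ask=104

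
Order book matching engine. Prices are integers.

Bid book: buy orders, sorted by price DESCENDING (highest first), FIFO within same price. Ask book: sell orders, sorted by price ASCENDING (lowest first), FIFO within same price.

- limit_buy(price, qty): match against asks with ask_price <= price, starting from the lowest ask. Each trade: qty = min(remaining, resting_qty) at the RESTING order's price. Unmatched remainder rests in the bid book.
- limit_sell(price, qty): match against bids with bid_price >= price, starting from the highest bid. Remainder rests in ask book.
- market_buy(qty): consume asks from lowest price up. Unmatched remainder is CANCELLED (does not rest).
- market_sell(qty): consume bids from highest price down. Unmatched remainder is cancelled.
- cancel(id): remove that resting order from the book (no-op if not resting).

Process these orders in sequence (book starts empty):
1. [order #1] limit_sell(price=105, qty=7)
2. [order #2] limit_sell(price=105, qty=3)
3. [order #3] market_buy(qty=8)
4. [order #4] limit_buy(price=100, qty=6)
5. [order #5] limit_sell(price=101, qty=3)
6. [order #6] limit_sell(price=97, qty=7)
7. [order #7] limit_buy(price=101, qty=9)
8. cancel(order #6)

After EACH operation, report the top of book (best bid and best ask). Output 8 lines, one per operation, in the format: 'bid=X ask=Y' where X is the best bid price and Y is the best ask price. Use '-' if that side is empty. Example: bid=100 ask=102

Answer: bid=- ask=105
bid=- ask=105
bid=- ask=105
bid=100 ask=105
bid=100 ask=101
bid=- ask=97
bid=101 ask=105
bid=101 ask=105

Derivation:
After op 1 [order #1] limit_sell(price=105, qty=7): fills=none; bids=[-] asks=[#1:7@105]
After op 2 [order #2] limit_sell(price=105, qty=3): fills=none; bids=[-] asks=[#1:7@105 #2:3@105]
After op 3 [order #3] market_buy(qty=8): fills=#3x#1:7@105 #3x#2:1@105; bids=[-] asks=[#2:2@105]
After op 4 [order #4] limit_buy(price=100, qty=6): fills=none; bids=[#4:6@100] asks=[#2:2@105]
After op 5 [order #5] limit_sell(price=101, qty=3): fills=none; bids=[#4:6@100] asks=[#5:3@101 #2:2@105]
After op 6 [order #6] limit_sell(price=97, qty=7): fills=#4x#6:6@100; bids=[-] asks=[#6:1@97 #5:3@101 #2:2@105]
After op 7 [order #7] limit_buy(price=101, qty=9): fills=#7x#6:1@97 #7x#5:3@101; bids=[#7:5@101] asks=[#2:2@105]
After op 8 cancel(order #6): fills=none; bids=[#7:5@101] asks=[#2:2@105]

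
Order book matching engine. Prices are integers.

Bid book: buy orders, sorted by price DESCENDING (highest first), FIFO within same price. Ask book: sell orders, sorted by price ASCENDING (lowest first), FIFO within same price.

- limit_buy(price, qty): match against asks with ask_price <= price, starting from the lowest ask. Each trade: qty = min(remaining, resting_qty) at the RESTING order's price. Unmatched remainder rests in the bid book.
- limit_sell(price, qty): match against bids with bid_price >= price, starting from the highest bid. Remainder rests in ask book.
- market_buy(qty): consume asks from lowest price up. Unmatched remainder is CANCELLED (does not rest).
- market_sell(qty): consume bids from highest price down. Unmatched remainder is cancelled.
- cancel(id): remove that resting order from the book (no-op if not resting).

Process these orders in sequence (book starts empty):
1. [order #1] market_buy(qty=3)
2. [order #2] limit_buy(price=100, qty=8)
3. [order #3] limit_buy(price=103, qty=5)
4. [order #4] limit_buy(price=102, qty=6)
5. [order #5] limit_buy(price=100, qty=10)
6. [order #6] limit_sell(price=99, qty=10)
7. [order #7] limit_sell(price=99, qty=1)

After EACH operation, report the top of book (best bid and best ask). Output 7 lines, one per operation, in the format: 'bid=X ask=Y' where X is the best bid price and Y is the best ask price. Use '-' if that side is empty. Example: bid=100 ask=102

Answer: bid=- ask=-
bid=100 ask=-
bid=103 ask=-
bid=103 ask=-
bid=103 ask=-
bid=102 ask=-
bid=100 ask=-

Derivation:
After op 1 [order #1] market_buy(qty=3): fills=none; bids=[-] asks=[-]
After op 2 [order #2] limit_buy(price=100, qty=8): fills=none; bids=[#2:8@100] asks=[-]
After op 3 [order #3] limit_buy(price=103, qty=5): fills=none; bids=[#3:5@103 #2:8@100] asks=[-]
After op 4 [order #4] limit_buy(price=102, qty=6): fills=none; bids=[#3:5@103 #4:6@102 #2:8@100] asks=[-]
After op 5 [order #5] limit_buy(price=100, qty=10): fills=none; bids=[#3:5@103 #4:6@102 #2:8@100 #5:10@100] asks=[-]
After op 6 [order #6] limit_sell(price=99, qty=10): fills=#3x#6:5@103 #4x#6:5@102; bids=[#4:1@102 #2:8@100 #5:10@100] asks=[-]
After op 7 [order #7] limit_sell(price=99, qty=1): fills=#4x#7:1@102; bids=[#2:8@100 #5:10@100] asks=[-]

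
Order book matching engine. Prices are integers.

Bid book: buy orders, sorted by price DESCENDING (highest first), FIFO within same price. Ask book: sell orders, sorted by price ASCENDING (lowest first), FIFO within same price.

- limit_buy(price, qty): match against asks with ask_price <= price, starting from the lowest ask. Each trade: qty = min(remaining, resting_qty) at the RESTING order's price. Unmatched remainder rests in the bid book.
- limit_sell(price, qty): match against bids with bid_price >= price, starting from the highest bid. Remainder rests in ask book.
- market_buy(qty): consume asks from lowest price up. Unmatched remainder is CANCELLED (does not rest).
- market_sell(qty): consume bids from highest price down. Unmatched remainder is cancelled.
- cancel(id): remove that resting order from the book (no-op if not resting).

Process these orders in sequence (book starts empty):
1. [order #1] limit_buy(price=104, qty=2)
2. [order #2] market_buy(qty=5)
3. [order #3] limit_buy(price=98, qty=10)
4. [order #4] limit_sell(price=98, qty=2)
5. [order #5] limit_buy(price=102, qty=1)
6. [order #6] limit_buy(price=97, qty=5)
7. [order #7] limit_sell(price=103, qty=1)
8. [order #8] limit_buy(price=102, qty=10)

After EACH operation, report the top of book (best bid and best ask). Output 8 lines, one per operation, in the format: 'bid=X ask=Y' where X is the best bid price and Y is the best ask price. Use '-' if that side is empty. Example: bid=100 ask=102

After op 1 [order #1] limit_buy(price=104, qty=2): fills=none; bids=[#1:2@104] asks=[-]
After op 2 [order #2] market_buy(qty=5): fills=none; bids=[#1:2@104] asks=[-]
After op 3 [order #3] limit_buy(price=98, qty=10): fills=none; bids=[#1:2@104 #3:10@98] asks=[-]
After op 4 [order #4] limit_sell(price=98, qty=2): fills=#1x#4:2@104; bids=[#3:10@98] asks=[-]
After op 5 [order #5] limit_buy(price=102, qty=1): fills=none; bids=[#5:1@102 #3:10@98] asks=[-]
After op 6 [order #6] limit_buy(price=97, qty=5): fills=none; bids=[#5:1@102 #3:10@98 #6:5@97] asks=[-]
After op 7 [order #7] limit_sell(price=103, qty=1): fills=none; bids=[#5:1@102 #3:10@98 #6:5@97] asks=[#7:1@103]
After op 8 [order #8] limit_buy(price=102, qty=10): fills=none; bids=[#5:1@102 #8:10@102 #3:10@98 #6:5@97] asks=[#7:1@103]

Answer: bid=104 ask=-
bid=104 ask=-
bid=104 ask=-
bid=98 ask=-
bid=102 ask=-
bid=102 ask=-
bid=102 ask=103
bid=102 ask=103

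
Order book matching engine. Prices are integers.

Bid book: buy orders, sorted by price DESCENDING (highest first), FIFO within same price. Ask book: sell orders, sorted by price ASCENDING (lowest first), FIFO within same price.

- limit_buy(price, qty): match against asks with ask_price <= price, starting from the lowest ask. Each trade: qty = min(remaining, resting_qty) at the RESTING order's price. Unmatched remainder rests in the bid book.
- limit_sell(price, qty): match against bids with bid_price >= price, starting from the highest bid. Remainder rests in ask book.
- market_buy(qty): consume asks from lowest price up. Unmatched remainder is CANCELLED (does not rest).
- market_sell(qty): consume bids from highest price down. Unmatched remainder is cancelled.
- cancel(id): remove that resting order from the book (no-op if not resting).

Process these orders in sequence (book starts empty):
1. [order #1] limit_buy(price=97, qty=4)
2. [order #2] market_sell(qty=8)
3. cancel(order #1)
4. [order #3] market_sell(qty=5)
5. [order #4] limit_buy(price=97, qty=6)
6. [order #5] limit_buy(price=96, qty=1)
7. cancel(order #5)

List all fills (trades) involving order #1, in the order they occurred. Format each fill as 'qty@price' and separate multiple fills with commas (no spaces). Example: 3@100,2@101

After op 1 [order #1] limit_buy(price=97, qty=4): fills=none; bids=[#1:4@97] asks=[-]
After op 2 [order #2] market_sell(qty=8): fills=#1x#2:4@97; bids=[-] asks=[-]
After op 3 cancel(order #1): fills=none; bids=[-] asks=[-]
After op 4 [order #3] market_sell(qty=5): fills=none; bids=[-] asks=[-]
After op 5 [order #4] limit_buy(price=97, qty=6): fills=none; bids=[#4:6@97] asks=[-]
After op 6 [order #5] limit_buy(price=96, qty=1): fills=none; bids=[#4:6@97 #5:1@96] asks=[-]
After op 7 cancel(order #5): fills=none; bids=[#4:6@97] asks=[-]

Answer: 4@97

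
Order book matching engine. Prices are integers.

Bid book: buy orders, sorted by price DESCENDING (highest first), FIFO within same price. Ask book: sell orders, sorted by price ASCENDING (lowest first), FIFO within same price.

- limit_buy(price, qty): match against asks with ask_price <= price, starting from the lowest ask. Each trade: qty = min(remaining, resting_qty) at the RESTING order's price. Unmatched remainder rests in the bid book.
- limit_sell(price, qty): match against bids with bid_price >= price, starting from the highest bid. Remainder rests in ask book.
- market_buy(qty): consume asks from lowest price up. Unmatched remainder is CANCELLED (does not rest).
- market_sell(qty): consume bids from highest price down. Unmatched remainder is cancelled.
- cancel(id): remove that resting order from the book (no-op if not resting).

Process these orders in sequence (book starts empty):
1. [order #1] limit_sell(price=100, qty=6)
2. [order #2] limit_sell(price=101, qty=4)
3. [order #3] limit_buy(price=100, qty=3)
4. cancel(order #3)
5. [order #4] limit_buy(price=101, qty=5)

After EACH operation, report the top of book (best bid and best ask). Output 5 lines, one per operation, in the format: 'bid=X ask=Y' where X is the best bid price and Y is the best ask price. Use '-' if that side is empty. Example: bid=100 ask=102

Answer: bid=- ask=100
bid=- ask=100
bid=- ask=100
bid=- ask=100
bid=- ask=101

Derivation:
After op 1 [order #1] limit_sell(price=100, qty=6): fills=none; bids=[-] asks=[#1:6@100]
After op 2 [order #2] limit_sell(price=101, qty=4): fills=none; bids=[-] asks=[#1:6@100 #2:4@101]
After op 3 [order #3] limit_buy(price=100, qty=3): fills=#3x#1:3@100; bids=[-] asks=[#1:3@100 #2:4@101]
After op 4 cancel(order #3): fills=none; bids=[-] asks=[#1:3@100 #2:4@101]
After op 5 [order #4] limit_buy(price=101, qty=5): fills=#4x#1:3@100 #4x#2:2@101; bids=[-] asks=[#2:2@101]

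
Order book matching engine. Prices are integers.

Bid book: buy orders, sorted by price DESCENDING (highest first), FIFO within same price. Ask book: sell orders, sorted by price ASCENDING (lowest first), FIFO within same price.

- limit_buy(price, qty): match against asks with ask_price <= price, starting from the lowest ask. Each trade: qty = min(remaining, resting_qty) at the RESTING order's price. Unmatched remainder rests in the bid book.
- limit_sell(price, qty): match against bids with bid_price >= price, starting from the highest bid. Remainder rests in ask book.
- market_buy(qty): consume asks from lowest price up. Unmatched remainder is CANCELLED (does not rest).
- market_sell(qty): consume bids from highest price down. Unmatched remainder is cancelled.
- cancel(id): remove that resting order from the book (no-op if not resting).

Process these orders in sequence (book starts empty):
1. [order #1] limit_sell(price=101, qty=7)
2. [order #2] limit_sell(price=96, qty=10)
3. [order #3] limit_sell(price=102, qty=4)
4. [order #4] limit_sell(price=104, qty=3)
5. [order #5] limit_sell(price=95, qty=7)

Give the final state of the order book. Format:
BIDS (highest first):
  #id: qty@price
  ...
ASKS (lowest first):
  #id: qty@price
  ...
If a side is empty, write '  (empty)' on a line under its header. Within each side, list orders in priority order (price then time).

After op 1 [order #1] limit_sell(price=101, qty=7): fills=none; bids=[-] asks=[#1:7@101]
After op 2 [order #2] limit_sell(price=96, qty=10): fills=none; bids=[-] asks=[#2:10@96 #1:7@101]
After op 3 [order #3] limit_sell(price=102, qty=4): fills=none; bids=[-] asks=[#2:10@96 #1:7@101 #3:4@102]
After op 4 [order #4] limit_sell(price=104, qty=3): fills=none; bids=[-] asks=[#2:10@96 #1:7@101 #3:4@102 #4:3@104]
After op 5 [order #5] limit_sell(price=95, qty=7): fills=none; bids=[-] asks=[#5:7@95 #2:10@96 #1:7@101 #3:4@102 #4:3@104]

Answer: BIDS (highest first):
  (empty)
ASKS (lowest first):
  #5: 7@95
  #2: 10@96
  #1: 7@101
  #3: 4@102
  #4: 3@104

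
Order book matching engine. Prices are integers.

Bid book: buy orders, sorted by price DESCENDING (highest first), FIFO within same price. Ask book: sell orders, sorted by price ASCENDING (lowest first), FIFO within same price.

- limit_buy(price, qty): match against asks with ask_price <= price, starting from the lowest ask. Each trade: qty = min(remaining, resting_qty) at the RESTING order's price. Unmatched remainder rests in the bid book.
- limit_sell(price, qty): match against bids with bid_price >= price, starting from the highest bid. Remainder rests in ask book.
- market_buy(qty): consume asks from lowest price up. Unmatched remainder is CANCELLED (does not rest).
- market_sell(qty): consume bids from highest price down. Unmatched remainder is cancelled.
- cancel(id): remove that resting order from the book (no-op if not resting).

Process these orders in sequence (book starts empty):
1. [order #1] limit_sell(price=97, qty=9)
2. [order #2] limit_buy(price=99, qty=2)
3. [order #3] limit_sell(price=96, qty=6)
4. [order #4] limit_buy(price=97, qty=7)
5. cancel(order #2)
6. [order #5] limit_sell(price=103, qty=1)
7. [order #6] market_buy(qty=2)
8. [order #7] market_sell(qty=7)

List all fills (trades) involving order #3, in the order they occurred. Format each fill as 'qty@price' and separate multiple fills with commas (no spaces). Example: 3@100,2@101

After op 1 [order #1] limit_sell(price=97, qty=9): fills=none; bids=[-] asks=[#1:9@97]
After op 2 [order #2] limit_buy(price=99, qty=2): fills=#2x#1:2@97; bids=[-] asks=[#1:7@97]
After op 3 [order #3] limit_sell(price=96, qty=6): fills=none; bids=[-] asks=[#3:6@96 #1:7@97]
After op 4 [order #4] limit_buy(price=97, qty=7): fills=#4x#3:6@96 #4x#1:1@97; bids=[-] asks=[#1:6@97]
After op 5 cancel(order #2): fills=none; bids=[-] asks=[#1:6@97]
After op 6 [order #5] limit_sell(price=103, qty=1): fills=none; bids=[-] asks=[#1:6@97 #5:1@103]
After op 7 [order #6] market_buy(qty=2): fills=#6x#1:2@97; bids=[-] asks=[#1:4@97 #5:1@103]
After op 8 [order #7] market_sell(qty=7): fills=none; bids=[-] asks=[#1:4@97 #5:1@103]

Answer: 6@96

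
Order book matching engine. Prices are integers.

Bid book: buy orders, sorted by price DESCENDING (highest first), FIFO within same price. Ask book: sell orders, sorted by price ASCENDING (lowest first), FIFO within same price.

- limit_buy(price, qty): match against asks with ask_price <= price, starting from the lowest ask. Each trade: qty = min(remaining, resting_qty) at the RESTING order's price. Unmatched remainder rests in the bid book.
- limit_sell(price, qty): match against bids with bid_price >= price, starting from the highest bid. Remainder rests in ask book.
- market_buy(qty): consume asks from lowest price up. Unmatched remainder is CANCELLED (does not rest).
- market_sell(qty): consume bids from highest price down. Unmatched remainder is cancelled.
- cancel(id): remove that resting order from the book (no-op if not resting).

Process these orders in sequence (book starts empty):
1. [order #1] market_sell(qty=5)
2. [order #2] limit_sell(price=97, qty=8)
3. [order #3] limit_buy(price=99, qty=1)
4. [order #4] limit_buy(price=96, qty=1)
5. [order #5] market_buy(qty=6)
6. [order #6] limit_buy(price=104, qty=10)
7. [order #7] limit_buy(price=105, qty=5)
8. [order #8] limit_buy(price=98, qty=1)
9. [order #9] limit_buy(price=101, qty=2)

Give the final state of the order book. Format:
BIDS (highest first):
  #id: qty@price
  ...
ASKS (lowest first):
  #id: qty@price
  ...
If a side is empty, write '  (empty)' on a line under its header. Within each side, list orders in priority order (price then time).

After op 1 [order #1] market_sell(qty=5): fills=none; bids=[-] asks=[-]
After op 2 [order #2] limit_sell(price=97, qty=8): fills=none; bids=[-] asks=[#2:8@97]
After op 3 [order #3] limit_buy(price=99, qty=1): fills=#3x#2:1@97; bids=[-] asks=[#2:7@97]
After op 4 [order #4] limit_buy(price=96, qty=1): fills=none; bids=[#4:1@96] asks=[#2:7@97]
After op 5 [order #5] market_buy(qty=6): fills=#5x#2:6@97; bids=[#4:1@96] asks=[#2:1@97]
After op 6 [order #6] limit_buy(price=104, qty=10): fills=#6x#2:1@97; bids=[#6:9@104 #4:1@96] asks=[-]
After op 7 [order #7] limit_buy(price=105, qty=5): fills=none; bids=[#7:5@105 #6:9@104 #4:1@96] asks=[-]
After op 8 [order #8] limit_buy(price=98, qty=1): fills=none; bids=[#7:5@105 #6:9@104 #8:1@98 #4:1@96] asks=[-]
After op 9 [order #9] limit_buy(price=101, qty=2): fills=none; bids=[#7:5@105 #6:9@104 #9:2@101 #8:1@98 #4:1@96] asks=[-]

Answer: BIDS (highest first):
  #7: 5@105
  #6: 9@104
  #9: 2@101
  #8: 1@98
  #4: 1@96
ASKS (lowest first):
  (empty)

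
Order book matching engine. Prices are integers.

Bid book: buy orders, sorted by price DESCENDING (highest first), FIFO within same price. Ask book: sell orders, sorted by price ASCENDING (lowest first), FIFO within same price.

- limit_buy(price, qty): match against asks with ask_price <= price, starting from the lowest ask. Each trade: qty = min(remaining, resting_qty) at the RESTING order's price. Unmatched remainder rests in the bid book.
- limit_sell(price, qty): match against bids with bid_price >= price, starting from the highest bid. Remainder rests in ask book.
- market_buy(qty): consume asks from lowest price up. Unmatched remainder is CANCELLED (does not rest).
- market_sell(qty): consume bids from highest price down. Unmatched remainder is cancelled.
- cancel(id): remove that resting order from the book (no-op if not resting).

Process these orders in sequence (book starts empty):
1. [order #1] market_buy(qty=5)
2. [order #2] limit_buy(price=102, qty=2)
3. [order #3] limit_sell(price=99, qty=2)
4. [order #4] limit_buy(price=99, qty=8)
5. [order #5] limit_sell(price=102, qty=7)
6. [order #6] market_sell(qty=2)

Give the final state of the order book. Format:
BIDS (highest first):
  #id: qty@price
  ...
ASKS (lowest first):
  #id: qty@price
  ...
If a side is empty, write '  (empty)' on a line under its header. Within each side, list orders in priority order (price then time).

After op 1 [order #1] market_buy(qty=5): fills=none; bids=[-] asks=[-]
After op 2 [order #2] limit_buy(price=102, qty=2): fills=none; bids=[#2:2@102] asks=[-]
After op 3 [order #3] limit_sell(price=99, qty=2): fills=#2x#3:2@102; bids=[-] asks=[-]
After op 4 [order #4] limit_buy(price=99, qty=8): fills=none; bids=[#4:8@99] asks=[-]
After op 5 [order #5] limit_sell(price=102, qty=7): fills=none; bids=[#4:8@99] asks=[#5:7@102]
After op 6 [order #6] market_sell(qty=2): fills=#4x#6:2@99; bids=[#4:6@99] asks=[#5:7@102]

Answer: BIDS (highest first):
  #4: 6@99
ASKS (lowest first):
  #5: 7@102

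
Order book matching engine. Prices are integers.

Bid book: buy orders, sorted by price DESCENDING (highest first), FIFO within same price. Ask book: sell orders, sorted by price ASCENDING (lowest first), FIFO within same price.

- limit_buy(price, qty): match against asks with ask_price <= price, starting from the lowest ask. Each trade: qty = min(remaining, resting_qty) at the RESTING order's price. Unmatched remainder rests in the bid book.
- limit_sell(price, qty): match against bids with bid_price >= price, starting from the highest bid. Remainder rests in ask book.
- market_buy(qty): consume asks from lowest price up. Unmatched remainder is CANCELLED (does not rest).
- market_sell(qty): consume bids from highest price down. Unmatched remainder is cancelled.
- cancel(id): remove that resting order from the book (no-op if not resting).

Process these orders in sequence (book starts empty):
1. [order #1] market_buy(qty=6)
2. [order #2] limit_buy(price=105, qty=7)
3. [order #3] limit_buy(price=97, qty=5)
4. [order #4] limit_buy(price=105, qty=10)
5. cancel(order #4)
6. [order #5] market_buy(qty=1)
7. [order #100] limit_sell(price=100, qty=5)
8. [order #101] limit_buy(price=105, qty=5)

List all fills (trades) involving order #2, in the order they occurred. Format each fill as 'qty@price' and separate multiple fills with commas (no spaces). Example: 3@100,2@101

After op 1 [order #1] market_buy(qty=6): fills=none; bids=[-] asks=[-]
After op 2 [order #2] limit_buy(price=105, qty=7): fills=none; bids=[#2:7@105] asks=[-]
After op 3 [order #3] limit_buy(price=97, qty=5): fills=none; bids=[#2:7@105 #3:5@97] asks=[-]
After op 4 [order #4] limit_buy(price=105, qty=10): fills=none; bids=[#2:7@105 #4:10@105 #3:5@97] asks=[-]
After op 5 cancel(order #4): fills=none; bids=[#2:7@105 #3:5@97] asks=[-]
After op 6 [order #5] market_buy(qty=1): fills=none; bids=[#2:7@105 #3:5@97] asks=[-]
After op 7 [order #100] limit_sell(price=100, qty=5): fills=#2x#100:5@105; bids=[#2:2@105 #3:5@97] asks=[-]
After op 8 [order #101] limit_buy(price=105, qty=5): fills=none; bids=[#2:2@105 #101:5@105 #3:5@97] asks=[-]

Answer: 5@105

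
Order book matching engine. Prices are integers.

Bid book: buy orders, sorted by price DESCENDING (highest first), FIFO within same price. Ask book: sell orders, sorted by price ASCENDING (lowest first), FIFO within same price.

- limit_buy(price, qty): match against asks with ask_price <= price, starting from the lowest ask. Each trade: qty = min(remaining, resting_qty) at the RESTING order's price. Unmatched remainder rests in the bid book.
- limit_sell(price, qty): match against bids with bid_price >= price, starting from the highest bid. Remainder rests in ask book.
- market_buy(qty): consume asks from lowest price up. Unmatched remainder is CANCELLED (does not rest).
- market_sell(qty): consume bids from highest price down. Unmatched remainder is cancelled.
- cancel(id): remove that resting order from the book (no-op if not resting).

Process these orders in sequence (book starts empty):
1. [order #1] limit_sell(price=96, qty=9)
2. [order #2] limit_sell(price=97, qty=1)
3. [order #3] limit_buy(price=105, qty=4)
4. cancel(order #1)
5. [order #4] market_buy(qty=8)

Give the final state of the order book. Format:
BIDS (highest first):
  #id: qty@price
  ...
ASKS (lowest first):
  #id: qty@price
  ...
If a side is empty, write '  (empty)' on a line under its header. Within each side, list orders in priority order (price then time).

Answer: BIDS (highest first):
  (empty)
ASKS (lowest first):
  (empty)

Derivation:
After op 1 [order #1] limit_sell(price=96, qty=9): fills=none; bids=[-] asks=[#1:9@96]
After op 2 [order #2] limit_sell(price=97, qty=1): fills=none; bids=[-] asks=[#1:9@96 #2:1@97]
After op 3 [order #3] limit_buy(price=105, qty=4): fills=#3x#1:4@96; bids=[-] asks=[#1:5@96 #2:1@97]
After op 4 cancel(order #1): fills=none; bids=[-] asks=[#2:1@97]
After op 5 [order #4] market_buy(qty=8): fills=#4x#2:1@97; bids=[-] asks=[-]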